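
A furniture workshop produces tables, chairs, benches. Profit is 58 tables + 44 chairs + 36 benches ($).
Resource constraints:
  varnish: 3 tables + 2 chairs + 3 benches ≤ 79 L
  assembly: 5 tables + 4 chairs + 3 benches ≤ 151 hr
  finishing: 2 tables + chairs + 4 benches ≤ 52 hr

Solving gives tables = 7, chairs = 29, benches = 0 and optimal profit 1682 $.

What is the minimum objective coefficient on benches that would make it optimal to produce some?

42

At the optimum: varnish uses 79 of 79 (binding); assembly uses 151 of 151 (binding); finishing uses 43 of 52 (slack = 9).
Since finishing is not tight, its dual is 0.
The binding rows give the dual system: 3·y_varnish + 5·y_assembly = 58 and 2·y_varnish + 4·y_assembly = 44.
Solving: y_varnish = 6, y_assembly = 8.
benches enters the basis when its profit ≥ yᵀa₃ = 6·3 + 8·3 = 42.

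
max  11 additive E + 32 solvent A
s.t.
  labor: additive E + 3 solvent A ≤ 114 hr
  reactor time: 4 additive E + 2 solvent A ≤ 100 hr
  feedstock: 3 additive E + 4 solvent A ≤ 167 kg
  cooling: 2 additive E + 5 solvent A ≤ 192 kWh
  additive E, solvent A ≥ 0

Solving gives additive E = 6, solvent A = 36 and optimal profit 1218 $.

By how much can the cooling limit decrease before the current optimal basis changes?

2

Binding constraints: labor, cooling. The basis is B = [[1,3],[2,5]] with det -1.
Per unit decrease in cooling, x* moves by d = (-3, 1).
The basis stays optimal until additive E reaches 0; allowable decrease = 2 kWh.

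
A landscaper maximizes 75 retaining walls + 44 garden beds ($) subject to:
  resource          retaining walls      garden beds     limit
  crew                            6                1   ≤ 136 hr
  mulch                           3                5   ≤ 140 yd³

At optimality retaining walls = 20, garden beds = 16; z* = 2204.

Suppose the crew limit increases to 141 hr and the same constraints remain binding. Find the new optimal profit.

2249

Both crew and mulch are binding at x*.
Dual feasibility on the basic columns requires 6·y_crew + 3·y_mulch = 75, 1·y_crew + 5·y_mulch = 44.
This yields shadow prices y_crew = 9, y_mulch = 7.
Δz = y_crew·Δb = 9 × (5) = 45, so new z* = 2204 + 45 = 2249.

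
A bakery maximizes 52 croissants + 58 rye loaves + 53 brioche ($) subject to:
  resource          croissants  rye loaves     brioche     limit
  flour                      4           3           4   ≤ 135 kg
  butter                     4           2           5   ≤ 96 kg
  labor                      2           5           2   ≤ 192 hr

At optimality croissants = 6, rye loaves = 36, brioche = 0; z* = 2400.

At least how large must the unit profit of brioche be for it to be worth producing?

Check each constraint at x*: flour 132/135 (slack 3); butter 96/96 (tight); labor 192/192 (tight).
By complementary slackness, y = 0 for the non-binding constraint.
Dual feasibility on the basic columns requires 4·y_butter + 2·y_labor = 52, 2·y_butter + 5·y_labor = 58.
Solving: y_butter = 9, y_labor = 8.
brioche enters the basis when its profit ≥ yᵀa₃ = 9·5 + 8·2 = 61.

61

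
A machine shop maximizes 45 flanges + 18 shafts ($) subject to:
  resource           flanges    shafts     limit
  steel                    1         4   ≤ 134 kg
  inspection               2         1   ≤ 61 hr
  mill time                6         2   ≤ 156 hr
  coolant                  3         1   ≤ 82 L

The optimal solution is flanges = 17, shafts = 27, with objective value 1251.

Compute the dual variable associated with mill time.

4.5

Check each constraint at x*: steel 125/134 (slack 9); inspection 61/61 (tight); mill time 156/156 (tight); coolant 78/82 (slack 4).
By complementary slackness, y = 0 for the non-binding constraints.
The binding rows give the dual system: 2·y_inspection + 6·y_mill time = 45 and 1·y_inspection + 2·y_mill time = 18.
Solving: y_inspection = 9, y_mill time = 4.5.
Shadow price of mill time = 4.5.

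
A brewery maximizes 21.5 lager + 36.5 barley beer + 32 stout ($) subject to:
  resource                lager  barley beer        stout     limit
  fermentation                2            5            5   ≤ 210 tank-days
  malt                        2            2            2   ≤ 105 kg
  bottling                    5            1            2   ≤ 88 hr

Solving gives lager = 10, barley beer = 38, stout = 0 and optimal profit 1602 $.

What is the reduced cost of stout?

Check each constraint at x*: fermentation 210/210 (tight); malt 96/105 (slack 9); bottling 88/88 (tight).
By complementary slackness, y = 0 for the non-binding constraint.
Dual feasibility on the basic columns requires 2·y_fermentation + 5·y_bottling = 21.5, 5·y_fermentation + 1·y_bottling = 36.5.
Solving: y_fermentation = 7, y_bottling = 1.5.
Reduced cost of stout: c₃ − yᵀa₃ = 32 − (7·5 + 1.5·2) = 32 − 38 = -6.

-6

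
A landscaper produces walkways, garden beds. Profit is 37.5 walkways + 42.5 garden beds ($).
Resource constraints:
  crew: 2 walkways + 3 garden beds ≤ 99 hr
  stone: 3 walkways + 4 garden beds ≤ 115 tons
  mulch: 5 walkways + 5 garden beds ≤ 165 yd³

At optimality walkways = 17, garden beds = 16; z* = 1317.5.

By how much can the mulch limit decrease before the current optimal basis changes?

21.25

Binding constraints: stone, mulch. The basis is B = [[3,4],[5,5]] with det -5.
Per unit decrease in mulch, x* moves by d = (-0.8, 0.6).
The basis stays optimal until walkways reaches 0; allowable decrease = 21.25 yd³.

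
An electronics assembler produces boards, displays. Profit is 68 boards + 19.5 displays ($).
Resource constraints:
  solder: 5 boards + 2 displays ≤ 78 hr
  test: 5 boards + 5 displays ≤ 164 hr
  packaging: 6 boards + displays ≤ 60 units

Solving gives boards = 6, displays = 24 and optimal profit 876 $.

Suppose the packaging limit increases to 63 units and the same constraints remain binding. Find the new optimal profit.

At the optimum: solder uses 78 of 78 (binding); test uses 150 of 164 (slack = 14); packaging uses 60 of 60 (binding).
By complementary slackness, y = 0 for the non-binding constraint.
Dual feasibility on the basic columns requires 5·y_solder + 6·y_packaging = 68, 2·y_solder + 1·y_packaging = 19.5.
→ y_solder = 7 and y_packaging = 5.5.
Δz = y_packaging·Δb = 5.5 × (3) = 16.5, so new z* = 876 + 16.5 = 892.5.

892.5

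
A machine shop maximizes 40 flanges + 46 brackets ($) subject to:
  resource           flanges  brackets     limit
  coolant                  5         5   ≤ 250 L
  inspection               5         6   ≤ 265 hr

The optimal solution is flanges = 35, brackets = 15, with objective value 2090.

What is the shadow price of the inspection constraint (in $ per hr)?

6

At the optimum: coolant uses 250 of 250 (binding); inspection uses 265 of 265 (binding).
The binding rows give the dual system: 5·y_coolant + 5·y_inspection = 40 and 5·y_coolant + 6·y_inspection = 46.
→ y_coolant = 2 and y_inspection = 6.
Shadow price of inspection = 6.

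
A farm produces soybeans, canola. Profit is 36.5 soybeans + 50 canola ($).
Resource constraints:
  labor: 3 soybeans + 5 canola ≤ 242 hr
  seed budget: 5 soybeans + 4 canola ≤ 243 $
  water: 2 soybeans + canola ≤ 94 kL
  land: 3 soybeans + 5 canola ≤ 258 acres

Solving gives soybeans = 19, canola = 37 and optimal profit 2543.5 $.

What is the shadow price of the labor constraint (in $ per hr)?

8

Check each constraint at x*: labor 242/242 (tight); seed budget 243/243 (tight); water 75/94 (slack 19); land 242/258 (slack 16).
By complementary slackness, y = 0 for the non-binding constraints.
From A_Bᵀ y = c: 3·y_labor + 5·y_seed budget = 36.5; 5·y_labor + 4·y_seed budget = 50.
This yields shadow prices y_labor = 8, y_seed budget = 2.5.
Shadow price of labor = 8.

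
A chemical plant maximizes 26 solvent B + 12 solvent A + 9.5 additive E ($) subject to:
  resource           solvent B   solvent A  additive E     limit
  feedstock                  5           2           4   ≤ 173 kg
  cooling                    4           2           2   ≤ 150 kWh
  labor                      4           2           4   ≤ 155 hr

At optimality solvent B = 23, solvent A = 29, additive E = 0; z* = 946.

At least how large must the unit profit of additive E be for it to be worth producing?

At the optimum: feedstock uses 173 of 173 (binding); cooling uses 150 of 150 (binding); labor uses 150 of 155 (slack = 5).
Slack constraints have shadow price 0 (complementary slackness).
The binding rows give the dual system: 5·y_feedstock + 4·y_cooling = 26 and 2·y_feedstock + 2·y_cooling = 12.
Solving: y_feedstock = 2, y_cooling = 4.
additive E enters the basis when its profit ≥ yᵀa₃ = 2·4 + 4·2 = 16.

16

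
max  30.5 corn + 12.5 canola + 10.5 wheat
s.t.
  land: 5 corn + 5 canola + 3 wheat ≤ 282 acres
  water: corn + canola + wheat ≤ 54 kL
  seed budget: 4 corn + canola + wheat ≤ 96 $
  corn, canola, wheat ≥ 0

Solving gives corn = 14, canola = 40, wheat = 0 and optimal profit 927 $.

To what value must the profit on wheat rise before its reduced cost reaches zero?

12.5

Binding: water and seed budget. Non-binding: land (12 unused).
By complementary slackness, y = 0 for the non-binding constraint.
Dual feasibility on the basic columns requires 1·y_water + 4·y_seed budget = 30.5, 1·y_water + 1·y_seed budget = 12.5.
Solving: y_water = 6.5, y_seed budget = 6.
wheat enters the basis when its profit ≥ yᵀa₃ = 6.5·1 + 6·1 = 12.5.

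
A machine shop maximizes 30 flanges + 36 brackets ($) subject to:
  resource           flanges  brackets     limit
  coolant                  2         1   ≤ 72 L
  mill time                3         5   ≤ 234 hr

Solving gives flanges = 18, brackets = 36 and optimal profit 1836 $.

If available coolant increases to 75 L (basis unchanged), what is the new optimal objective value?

Both coolant and mill time are binding at x*.
From A_Bᵀ y = c: 2·y_coolant + 3·y_mill time = 30; 1·y_coolant + 5·y_mill time = 36.
Solving: y_coolant = 6, y_mill time = 6.
Δz = y_coolant·Δb = 6 × (3) = 18, so new z* = 1836 + 18 = 1854.

1854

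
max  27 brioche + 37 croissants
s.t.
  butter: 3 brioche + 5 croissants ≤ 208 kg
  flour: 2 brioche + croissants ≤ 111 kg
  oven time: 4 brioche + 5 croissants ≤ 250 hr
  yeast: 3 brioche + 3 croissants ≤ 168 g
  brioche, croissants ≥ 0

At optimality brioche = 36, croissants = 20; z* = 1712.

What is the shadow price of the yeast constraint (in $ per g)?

Binding: butter and yeast. Non-binding: flour (19 unused), oven time (6 unused).
Slack constraints have shadow price 0 (complementary slackness).
From A_Bᵀ y = c: 3·y_butter + 3·y_yeast = 27; 5·y_butter + 3·y_yeast = 37.
This yields shadow prices y_butter = 5, y_yeast = 4.
Shadow price of yeast = 4.

4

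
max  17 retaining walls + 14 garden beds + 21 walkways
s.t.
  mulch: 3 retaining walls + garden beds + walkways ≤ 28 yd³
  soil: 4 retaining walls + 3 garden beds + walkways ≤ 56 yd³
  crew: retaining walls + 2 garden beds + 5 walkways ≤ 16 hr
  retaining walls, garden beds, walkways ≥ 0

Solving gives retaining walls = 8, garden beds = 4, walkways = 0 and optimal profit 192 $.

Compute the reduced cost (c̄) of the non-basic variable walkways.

Binding: mulch and crew. Non-binding: soil (12 unused).
Slack constraints have shadow price 0 (complementary slackness).
The binding rows give the dual system: 3·y_mulch + 1·y_crew = 17 and 1·y_mulch + 2·y_crew = 14.
→ y_mulch = 4 and y_crew = 5.
Reduced cost of walkways: c₃ − yᵀa₃ = 21 − (4·1 + 5·5) = 21 − 29 = -8.

-8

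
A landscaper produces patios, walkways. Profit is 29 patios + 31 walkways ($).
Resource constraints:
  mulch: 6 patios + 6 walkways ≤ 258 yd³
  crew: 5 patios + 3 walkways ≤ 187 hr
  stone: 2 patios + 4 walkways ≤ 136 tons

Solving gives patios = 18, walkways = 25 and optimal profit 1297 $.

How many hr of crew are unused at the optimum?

22

crew used = 5·18 + 3·25 = 165; slack = 187 − 165 = 22.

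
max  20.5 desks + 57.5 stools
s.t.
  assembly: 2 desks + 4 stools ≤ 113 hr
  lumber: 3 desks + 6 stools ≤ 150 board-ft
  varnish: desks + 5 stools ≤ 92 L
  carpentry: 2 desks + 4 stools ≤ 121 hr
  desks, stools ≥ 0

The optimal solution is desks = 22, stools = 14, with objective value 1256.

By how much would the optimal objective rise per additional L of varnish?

5.5

Binding: lumber and varnish. Non-binding: assembly (13 unused), carpentry (21 unused).
Since assembly, carpentry are not tight, their duals are 0.
The binding rows give the dual system: 3·y_lumber + 1·y_varnish = 20.5 and 6·y_lumber + 5·y_varnish = 57.5.
Solving: y_lumber = 5, y_varnish = 5.5.
Shadow price of varnish = 5.5.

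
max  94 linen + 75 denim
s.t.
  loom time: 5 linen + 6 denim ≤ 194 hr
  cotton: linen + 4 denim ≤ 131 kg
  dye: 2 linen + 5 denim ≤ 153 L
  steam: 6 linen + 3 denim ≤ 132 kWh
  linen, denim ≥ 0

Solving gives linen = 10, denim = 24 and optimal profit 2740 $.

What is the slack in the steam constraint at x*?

0

steam used = 6·10 + 3·24 = 132; slack = 132 − 132 = 0.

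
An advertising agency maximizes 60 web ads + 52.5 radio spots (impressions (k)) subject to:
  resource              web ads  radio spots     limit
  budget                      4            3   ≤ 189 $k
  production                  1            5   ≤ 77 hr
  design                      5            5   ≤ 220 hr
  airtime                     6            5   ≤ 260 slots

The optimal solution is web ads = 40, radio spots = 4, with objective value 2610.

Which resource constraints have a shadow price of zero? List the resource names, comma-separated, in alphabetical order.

budget: 172/189 (slack 17)
production: 60/77 (slack 17)
design: 220/220 (binding)
airtime: 260/260 (binding)
By complementary slackness, a constraint with positive slack has shadow price 0 → budget, production.

budget, production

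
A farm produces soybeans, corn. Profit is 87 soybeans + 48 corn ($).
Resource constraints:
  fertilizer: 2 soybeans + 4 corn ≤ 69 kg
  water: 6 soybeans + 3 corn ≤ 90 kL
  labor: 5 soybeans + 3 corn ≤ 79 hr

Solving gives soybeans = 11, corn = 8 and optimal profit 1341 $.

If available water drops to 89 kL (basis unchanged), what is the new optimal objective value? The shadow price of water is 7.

Δb = -1, so new z* = 1341 + (7)·(-1) = 1341 − 7 = 1334.

1334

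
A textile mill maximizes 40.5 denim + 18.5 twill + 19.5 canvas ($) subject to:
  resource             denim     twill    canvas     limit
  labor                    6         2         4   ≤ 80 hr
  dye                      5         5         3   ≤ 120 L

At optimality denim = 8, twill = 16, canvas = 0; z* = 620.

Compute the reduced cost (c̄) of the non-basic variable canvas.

-7

Both labor and dye are binding at x*.
Dual feasibility on the basic columns requires 6·y_labor + 5·y_dye = 40.5, 2·y_labor + 5·y_dye = 18.5.
Solving: y_labor = 5.5, y_dye = 1.5.
Reduced cost of canvas: c₃ − yᵀa₃ = 19.5 − (5.5·4 + 1.5·3) = 19.5 − 26.5 = -7.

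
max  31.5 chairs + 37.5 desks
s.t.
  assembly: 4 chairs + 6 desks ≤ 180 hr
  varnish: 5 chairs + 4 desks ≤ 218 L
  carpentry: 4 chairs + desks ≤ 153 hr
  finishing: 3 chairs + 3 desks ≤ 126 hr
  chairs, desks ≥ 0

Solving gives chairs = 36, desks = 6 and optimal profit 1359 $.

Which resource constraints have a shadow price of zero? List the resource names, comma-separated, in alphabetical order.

carpentry, varnish

assembly: 180/180 (binding)
varnish: 204/218 (slack 14)
carpentry: 150/153 (slack 3)
finishing: 126/126 (binding)
By complementary slackness, a constraint with positive slack has shadow price 0 → carpentry, varnish.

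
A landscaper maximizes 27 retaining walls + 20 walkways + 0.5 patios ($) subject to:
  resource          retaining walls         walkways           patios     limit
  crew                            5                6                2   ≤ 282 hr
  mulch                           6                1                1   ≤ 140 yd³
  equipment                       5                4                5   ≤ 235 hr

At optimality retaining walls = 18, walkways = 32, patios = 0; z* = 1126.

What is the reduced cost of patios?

At the optimum: crew uses 282 of 282 (binding); mulch uses 140 of 140 (binding); equipment uses 218 of 235 (slack = 17).
Slack constraints have shadow price 0 (complementary slackness).
The binding rows give the dual system: 5·y_crew + 6·y_mulch = 27 and 6·y_crew + 1·y_mulch = 20.
This yields shadow prices y_crew = 3, y_mulch = 2.
Reduced cost of patios: c₃ − yᵀa₃ = 0.5 − (3·2 + 2·1) = 0.5 − 8 = -7.5.

-7.5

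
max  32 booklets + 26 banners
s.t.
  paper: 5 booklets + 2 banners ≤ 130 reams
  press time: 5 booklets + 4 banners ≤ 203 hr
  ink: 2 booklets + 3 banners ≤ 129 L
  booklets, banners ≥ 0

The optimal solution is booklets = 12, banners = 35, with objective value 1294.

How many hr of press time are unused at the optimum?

3

press time used = 5·12 + 4·35 = 200; slack = 203 − 200 = 3.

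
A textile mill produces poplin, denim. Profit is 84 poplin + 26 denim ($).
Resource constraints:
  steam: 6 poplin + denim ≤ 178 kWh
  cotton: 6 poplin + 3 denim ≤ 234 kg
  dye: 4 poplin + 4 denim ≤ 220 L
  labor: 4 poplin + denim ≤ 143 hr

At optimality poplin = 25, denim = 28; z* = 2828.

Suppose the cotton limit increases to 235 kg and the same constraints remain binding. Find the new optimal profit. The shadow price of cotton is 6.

2834

Δb = 1, so new z* = 2828 + (6)·(1) = 2828 + 6 = 2834.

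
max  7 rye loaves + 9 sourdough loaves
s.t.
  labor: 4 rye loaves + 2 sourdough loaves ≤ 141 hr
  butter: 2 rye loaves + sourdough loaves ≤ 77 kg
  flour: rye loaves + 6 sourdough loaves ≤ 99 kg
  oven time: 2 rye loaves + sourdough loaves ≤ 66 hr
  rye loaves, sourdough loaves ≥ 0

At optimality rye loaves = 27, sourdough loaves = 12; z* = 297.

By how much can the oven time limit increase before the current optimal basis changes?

Binding constraints: flour, oven time. The basis is B = [[1,6],[2,1]] with det -11.
Per unit increase in oven time, x* moves by d = (0.5455, -0.0909).
The basis stays optimal until labor becomes binding; allowable increase = 4.5 hr.

4.5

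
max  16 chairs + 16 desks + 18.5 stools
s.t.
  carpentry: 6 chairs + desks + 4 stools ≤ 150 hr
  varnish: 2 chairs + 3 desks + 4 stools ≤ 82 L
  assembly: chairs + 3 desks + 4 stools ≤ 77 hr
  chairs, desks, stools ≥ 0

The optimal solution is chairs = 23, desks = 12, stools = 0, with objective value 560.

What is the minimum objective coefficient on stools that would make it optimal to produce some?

24

Check each constraint at x*: carpentry 150/150 (tight); varnish 82/82 (tight); assembly 59/77 (slack 18).
By complementary slackness, y = 0 for the non-binding constraint.
Dual feasibility on the basic columns requires 6·y_carpentry + 2·y_varnish = 16, 1·y_carpentry + 3·y_varnish = 16.
This yields shadow prices y_carpentry = 1, y_varnish = 5.
stools enters the basis when its profit ≥ yᵀa₃ = 1·4 + 5·4 = 24.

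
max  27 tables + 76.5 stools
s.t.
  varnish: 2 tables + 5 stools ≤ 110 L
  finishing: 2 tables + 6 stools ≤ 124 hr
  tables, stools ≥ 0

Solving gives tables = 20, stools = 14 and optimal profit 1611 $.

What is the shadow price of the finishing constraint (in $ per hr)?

At the optimum: varnish uses 110 of 110 (binding); finishing uses 124 of 124 (binding).
The binding rows give the dual system: 2·y_varnish + 2·y_finishing = 27 and 5·y_varnish + 6·y_finishing = 76.5.
This yields shadow prices y_varnish = 4.5, y_finishing = 9.
Shadow price of finishing = 9.

9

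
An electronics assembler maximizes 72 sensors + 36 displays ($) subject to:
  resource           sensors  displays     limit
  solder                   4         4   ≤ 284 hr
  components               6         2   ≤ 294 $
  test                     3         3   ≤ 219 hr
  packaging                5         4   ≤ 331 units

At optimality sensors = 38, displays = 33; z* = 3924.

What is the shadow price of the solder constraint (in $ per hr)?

4.5

At the optimum: solder uses 284 of 284 (binding); components uses 294 of 294 (binding); test uses 213 of 219 (slack = 6); packaging uses 322 of 331 (slack = 9).
Since test, packaging are not tight, their duals are 0.
The binding rows give the dual system: 4·y_solder + 6·y_components = 72 and 4·y_solder + 2·y_components = 36.
→ y_solder = 4.5 and y_components = 9.
Shadow price of solder = 4.5.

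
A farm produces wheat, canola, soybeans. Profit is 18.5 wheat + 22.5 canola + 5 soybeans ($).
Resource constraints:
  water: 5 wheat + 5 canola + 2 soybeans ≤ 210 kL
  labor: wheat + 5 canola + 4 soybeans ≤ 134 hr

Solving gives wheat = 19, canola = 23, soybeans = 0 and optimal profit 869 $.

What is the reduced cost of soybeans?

At the optimum: water uses 210 of 210 (binding); labor uses 134 of 134 (binding).
From A_Bᵀ y = c: 5·y_water + 1·y_labor = 18.5; 5·y_water + 5·y_labor = 22.5.
Solving: y_water = 3.5, y_labor = 1.
Reduced cost of soybeans: c₃ − yᵀa₃ = 5 − (3.5·2 + 1·4) = 5 − 11 = -6.

-6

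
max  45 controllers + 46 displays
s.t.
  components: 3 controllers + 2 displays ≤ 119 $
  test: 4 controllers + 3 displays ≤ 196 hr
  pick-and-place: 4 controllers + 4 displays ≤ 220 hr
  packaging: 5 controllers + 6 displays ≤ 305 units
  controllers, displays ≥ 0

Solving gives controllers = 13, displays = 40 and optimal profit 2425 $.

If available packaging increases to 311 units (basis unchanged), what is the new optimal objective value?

At the optimum: components uses 119 of 119 (binding); test uses 172 of 196 (slack = 24); pick-and-place uses 212 of 220 (slack = 8); packaging uses 305 of 305 (binding).
Since test, pick-and-place are not tight, their duals are 0.
Dual feasibility on the basic columns requires 3·y_components + 5·y_packaging = 45, 2·y_components + 6·y_packaging = 46.
This yields shadow prices y_components = 5, y_packaging = 6.
Δz = y_packaging·Δb = 6 × (6) = 36, so new z* = 2425 + 36 = 2461.

2461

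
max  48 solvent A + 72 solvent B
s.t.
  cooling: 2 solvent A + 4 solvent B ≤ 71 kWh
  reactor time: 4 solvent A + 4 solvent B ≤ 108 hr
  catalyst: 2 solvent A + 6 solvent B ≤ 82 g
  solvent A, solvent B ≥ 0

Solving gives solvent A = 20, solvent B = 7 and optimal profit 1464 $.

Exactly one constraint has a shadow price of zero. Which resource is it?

cooling: 68/71 (slack 3)
reactor time: 108/108 (binding)
catalyst: 82/82 (binding)
By complementary slackness, a constraint with positive slack has shadow price 0 → cooling.

cooling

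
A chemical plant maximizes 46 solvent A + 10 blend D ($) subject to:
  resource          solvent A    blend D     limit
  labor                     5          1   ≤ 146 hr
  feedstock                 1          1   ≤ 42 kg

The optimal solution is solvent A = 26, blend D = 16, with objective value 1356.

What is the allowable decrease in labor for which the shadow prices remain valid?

Binding constraints: labor, feedstock. The basis is B = [[5,1],[1,1]] with det 4.
Per unit decrease in labor, x* moves by d = (-0.25, 0.25).
The basis stays optimal until solvent A reaches 0; allowable decrease = 104 hr.

104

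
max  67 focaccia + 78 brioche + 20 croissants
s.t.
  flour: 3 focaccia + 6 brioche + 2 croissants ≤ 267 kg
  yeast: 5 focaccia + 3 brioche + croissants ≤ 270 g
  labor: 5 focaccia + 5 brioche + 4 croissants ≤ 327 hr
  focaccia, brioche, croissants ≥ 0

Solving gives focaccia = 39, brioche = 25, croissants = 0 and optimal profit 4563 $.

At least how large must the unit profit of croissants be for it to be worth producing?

At the optimum: flour uses 267 of 267 (binding); yeast uses 270 of 270 (binding); labor uses 320 of 327 (slack = 7).
Since labor is not tight, its dual is 0.
From A_Bᵀ y = c: 3·y_flour + 5·y_yeast = 67; 6·y_flour + 3·y_yeast = 78.
→ y_flour = 9 and y_yeast = 8.
croissants enters the basis when its profit ≥ yᵀa₃ = 9·2 + 8·1 = 26.

26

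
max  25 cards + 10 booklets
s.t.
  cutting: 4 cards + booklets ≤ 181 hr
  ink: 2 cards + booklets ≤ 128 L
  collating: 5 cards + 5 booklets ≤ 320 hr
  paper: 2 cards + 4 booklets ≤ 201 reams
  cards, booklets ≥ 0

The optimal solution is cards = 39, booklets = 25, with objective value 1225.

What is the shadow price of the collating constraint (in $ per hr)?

1

Check each constraint at x*: cutting 181/181 (tight); ink 103/128 (slack 25); collating 320/320 (tight); paper 178/201 (slack 23).
By complementary slackness, y = 0 for the non-binding constraints.
From A_Bᵀ y = c: 4·y_cutting + 5·y_collating = 25; 1·y_cutting + 5·y_collating = 10.
→ y_cutting = 5 and y_collating = 1.
Shadow price of collating = 1.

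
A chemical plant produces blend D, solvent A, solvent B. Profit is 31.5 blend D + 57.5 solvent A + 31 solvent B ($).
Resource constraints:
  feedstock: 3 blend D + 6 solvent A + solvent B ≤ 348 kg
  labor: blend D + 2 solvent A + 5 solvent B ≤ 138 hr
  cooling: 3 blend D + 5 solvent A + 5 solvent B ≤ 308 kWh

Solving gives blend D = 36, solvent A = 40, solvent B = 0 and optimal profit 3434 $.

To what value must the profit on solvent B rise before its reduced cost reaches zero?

Check each constraint at x*: feedstock 348/348 (tight); labor 116/138 (slack 22); cooling 308/308 (tight).
Since labor is not tight, its dual is 0.
Dual feasibility on the basic columns requires 3·y_feedstock + 3·y_cooling = 31.5, 6·y_feedstock + 5·y_cooling = 57.5.
This yields shadow prices y_feedstock = 5, y_cooling = 5.5.
solvent B enters the basis when its profit ≥ yᵀa₃ = 5·1 + 5.5·5 = 32.5.

32.5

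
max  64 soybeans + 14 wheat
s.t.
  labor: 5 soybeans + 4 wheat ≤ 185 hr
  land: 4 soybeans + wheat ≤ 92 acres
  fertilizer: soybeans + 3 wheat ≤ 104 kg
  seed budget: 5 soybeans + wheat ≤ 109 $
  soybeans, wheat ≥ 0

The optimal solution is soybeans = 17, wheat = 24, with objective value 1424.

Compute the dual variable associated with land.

At the optimum: labor uses 181 of 185 (slack = 4); land uses 92 of 92 (binding); fertilizer uses 89 of 104 (slack = 15); seed budget uses 109 of 109 (binding).
Since labor, fertilizer are not tight, their duals are 0.
From A_Bᵀ y = c: 4·y_land + 5·y_seed budget = 64; 1·y_land + 1·y_seed budget = 14.
Solving: y_land = 6, y_seed budget = 8.
Shadow price of land = 6.

6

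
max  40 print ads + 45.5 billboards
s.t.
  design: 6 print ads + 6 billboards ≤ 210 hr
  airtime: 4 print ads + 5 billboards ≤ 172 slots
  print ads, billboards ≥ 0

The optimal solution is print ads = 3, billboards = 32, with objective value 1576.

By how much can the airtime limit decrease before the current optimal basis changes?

Binding constraints: design, airtime. The basis is B = [[6,6],[4,5]] with det 6.
Per unit decrease in airtime, x* moves by d = (1, -1).
The basis stays optimal until billboards reaches 0; allowable decrease = 32 slots.

32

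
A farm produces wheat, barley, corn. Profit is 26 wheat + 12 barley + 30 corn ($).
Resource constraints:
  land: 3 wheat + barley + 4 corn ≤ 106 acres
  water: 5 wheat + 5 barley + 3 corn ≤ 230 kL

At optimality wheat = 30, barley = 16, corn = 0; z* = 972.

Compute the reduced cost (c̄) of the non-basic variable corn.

-1

Check each constraint at x*: land 106/106 (tight); water 230/230 (tight).
Dual feasibility on the basic columns requires 3·y_land + 5·y_water = 26, 1·y_land + 5·y_water = 12.
Solving: y_land = 7, y_water = 1.
Reduced cost of corn: c₃ − yᵀa₃ = 30 − (7·4 + 1·3) = 30 − 31 = -1.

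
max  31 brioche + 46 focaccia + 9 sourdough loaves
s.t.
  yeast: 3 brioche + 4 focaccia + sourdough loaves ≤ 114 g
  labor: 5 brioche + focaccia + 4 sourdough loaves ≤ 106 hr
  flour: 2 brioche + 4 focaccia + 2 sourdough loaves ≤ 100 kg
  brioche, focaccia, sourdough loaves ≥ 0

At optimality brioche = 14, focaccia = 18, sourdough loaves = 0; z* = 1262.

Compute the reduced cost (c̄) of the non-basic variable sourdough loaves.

-6

At the optimum: yeast uses 114 of 114 (binding); labor uses 88 of 106 (slack = 18); flour uses 100 of 100 (binding).
Slack constraints have shadow price 0 (complementary slackness).
From A_Bᵀ y = c: 3·y_yeast + 2·y_flour = 31; 4·y_yeast + 4·y_flour = 46.
→ y_yeast = 8 and y_flour = 3.5.
Reduced cost of sourdough loaves: c₃ − yᵀa₃ = 9 − (8·1 + 3.5·2) = 9 − 15 = -6.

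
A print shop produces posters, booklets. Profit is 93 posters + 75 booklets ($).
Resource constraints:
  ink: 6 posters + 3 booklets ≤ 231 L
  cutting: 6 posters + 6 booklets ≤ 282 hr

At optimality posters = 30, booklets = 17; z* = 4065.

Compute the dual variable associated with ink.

At the optimum: ink uses 231 of 231 (binding); cutting uses 282 of 282 (binding).
From A_Bᵀ y = c: 6·y_ink + 6·y_cutting = 93; 3·y_ink + 6·y_cutting = 75.
This yields shadow prices y_ink = 6, y_cutting = 9.5.
Shadow price of ink = 6.

6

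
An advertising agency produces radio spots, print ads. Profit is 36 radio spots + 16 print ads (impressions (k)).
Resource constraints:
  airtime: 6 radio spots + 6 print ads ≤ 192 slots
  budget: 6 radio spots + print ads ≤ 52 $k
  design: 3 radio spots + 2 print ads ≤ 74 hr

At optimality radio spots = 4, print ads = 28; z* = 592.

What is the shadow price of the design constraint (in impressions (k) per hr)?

0

Binding: airtime and budget. Non-binding: design (6 unused).
Slack constraints have shadow price 0 (complementary slackness).
The binding rows give the dual system: 6·y_airtime + 6·y_budget = 36 and 6·y_airtime + 1·y_budget = 16.
Solving: y_airtime = 2, y_budget = 4.
Shadow price of design = 0.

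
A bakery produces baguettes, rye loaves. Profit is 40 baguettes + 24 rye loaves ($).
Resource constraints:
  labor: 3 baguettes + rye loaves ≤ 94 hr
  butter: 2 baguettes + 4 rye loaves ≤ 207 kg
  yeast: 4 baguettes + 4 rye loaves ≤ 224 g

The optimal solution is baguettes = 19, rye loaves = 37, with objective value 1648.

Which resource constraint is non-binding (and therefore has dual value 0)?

labor: 94/94 (binding)
butter: 186/207 (slack 21)
yeast: 224/224 (binding)
By complementary slackness, a constraint with positive slack has shadow price 0 → butter.

butter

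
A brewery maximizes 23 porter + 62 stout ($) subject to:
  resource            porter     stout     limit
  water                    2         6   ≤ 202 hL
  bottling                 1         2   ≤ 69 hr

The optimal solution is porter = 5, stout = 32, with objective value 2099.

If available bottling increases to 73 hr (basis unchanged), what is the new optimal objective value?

Check each constraint at x*: water 202/202 (tight); bottling 69/69 (tight).
The binding rows give the dual system: 2·y_water + 1·y_bottling = 23 and 6·y_water + 2·y_bottling = 62.
→ y_water = 8 and y_bottling = 7.
Δz = y_bottling·Δb = 7 × (4) = 28, so new z* = 2099 + 28 = 2127.

2127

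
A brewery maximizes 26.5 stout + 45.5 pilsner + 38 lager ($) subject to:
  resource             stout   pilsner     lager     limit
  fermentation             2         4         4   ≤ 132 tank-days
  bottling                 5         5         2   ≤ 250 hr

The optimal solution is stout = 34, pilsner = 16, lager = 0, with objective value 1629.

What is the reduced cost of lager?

-3

Both fermentation and bottling are binding at x*.
The binding rows give the dual system: 2·y_fermentation + 5·y_bottling = 26.5 and 4·y_fermentation + 5·y_bottling = 45.5.
Solving: y_fermentation = 9.5, y_bottling = 1.5.
Reduced cost of lager: c₃ − yᵀa₃ = 38 − (9.5·4 + 1.5·2) = 38 − 41 = -3.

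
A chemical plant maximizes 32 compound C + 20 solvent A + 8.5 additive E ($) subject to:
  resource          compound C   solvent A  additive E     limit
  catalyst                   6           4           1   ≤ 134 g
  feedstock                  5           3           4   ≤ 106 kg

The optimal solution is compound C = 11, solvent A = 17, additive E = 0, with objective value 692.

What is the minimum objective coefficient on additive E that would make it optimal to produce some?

18

Both catalyst and feedstock are binding at x*.
The binding rows give the dual system: 6·y_catalyst + 5·y_feedstock = 32 and 4·y_catalyst + 3·y_feedstock = 20.
→ y_catalyst = 2 and y_feedstock = 4.
additive E enters the basis when its profit ≥ yᵀa₃ = 2·1 + 4·4 = 18.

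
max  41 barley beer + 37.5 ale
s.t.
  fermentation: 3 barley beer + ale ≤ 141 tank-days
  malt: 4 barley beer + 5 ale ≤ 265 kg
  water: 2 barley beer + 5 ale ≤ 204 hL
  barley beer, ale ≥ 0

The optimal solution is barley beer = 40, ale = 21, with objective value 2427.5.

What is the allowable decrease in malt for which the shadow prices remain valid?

Binding constraints: fermentation, malt. The basis is B = [[3,1],[4,5]] with det 11.
Per unit decrease in malt, x* moves by d = (0.0909, -0.2727).
The basis stays optimal until ale reaches 0; allowable decrease = 77 kg.

77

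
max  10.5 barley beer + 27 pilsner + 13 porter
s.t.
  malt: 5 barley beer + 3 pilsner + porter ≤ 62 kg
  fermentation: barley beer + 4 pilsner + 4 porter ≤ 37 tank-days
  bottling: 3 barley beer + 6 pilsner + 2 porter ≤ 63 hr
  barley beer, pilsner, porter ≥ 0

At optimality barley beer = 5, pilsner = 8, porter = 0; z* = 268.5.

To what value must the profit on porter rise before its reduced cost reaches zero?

Binding: fermentation and bottling. Non-binding: malt (13 unused).
By complementary slackness, y = 0 for the non-binding constraint.
Dual feasibility on the basic columns requires 1·y_fermentation + 3·y_bottling = 10.5, 4·y_fermentation + 6·y_bottling = 27.
→ y_fermentation = 3 and y_bottling = 2.5.
porter enters the basis when its profit ≥ yᵀa₃ = 3·4 + 2.5·2 = 17.

17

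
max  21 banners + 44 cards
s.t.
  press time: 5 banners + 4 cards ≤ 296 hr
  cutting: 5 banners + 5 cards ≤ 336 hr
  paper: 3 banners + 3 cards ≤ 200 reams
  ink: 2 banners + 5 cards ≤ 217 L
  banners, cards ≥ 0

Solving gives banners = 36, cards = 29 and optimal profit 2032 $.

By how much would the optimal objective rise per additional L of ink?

Binding: press time and ink. Non-binding: cutting (11 unused), paper (5 unused).
Slack constraints have shadow price 0 (complementary slackness).
Dual feasibility on the basic columns requires 5·y_press time + 2·y_ink = 21, 4·y_press time + 5·y_ink = 44.
This yields shadow prices y_press time = 1, y_ink = 8.
Shadow price of ink = 8.

8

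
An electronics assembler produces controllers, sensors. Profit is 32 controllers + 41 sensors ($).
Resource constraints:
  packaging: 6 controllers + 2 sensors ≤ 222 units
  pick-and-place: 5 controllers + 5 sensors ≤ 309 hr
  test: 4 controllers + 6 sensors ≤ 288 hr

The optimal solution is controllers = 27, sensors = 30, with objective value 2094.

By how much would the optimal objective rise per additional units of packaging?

Check each constraint at x*: packaging 222/222 (tight); pick-and-place 285/309 (slack 24); test 288/288 (tight).
Slack constraints have shadow price 0 (complementary slackness).
From A_Bᵀ y = c: 6·y_packaging + 4·y_test = 32; 2·y_packaging + 6·y_test = 41.
This yields shadow prices y_packaging = 1, y_test = 6.5.
Shadow price of packaging = 1.

1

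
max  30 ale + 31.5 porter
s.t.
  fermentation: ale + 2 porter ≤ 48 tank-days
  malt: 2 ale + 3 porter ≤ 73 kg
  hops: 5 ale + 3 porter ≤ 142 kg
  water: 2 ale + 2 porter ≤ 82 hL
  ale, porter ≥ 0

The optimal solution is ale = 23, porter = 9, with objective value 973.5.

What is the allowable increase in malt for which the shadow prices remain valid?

Binding constraints: malt, hops. The basis is B = [[2,3],[5,3]] with det -9.
Per unit increase in malt, x* moves by d = (-0.3333, 0.5556).
The basis stays optimal until fermentation becomes binding; allowable increase = 9 kg.

9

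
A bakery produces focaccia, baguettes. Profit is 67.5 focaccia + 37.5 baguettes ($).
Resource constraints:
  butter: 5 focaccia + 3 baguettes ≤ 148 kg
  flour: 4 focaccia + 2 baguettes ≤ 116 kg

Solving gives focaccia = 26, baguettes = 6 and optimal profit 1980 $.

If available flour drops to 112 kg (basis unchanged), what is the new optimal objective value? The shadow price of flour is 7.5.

1950

Δb = -4, so new z* = 1980 + (7.5)·(-4) = 1980 − 30 = 1950.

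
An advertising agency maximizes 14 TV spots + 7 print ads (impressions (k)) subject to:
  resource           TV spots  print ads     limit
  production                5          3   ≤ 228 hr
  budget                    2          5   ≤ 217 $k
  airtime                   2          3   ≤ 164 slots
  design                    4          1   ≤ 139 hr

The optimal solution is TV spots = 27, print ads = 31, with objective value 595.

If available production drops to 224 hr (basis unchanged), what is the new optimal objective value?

Binding: production and design. Non-binding: budget (8 unused), airtime (17 unused).
Slack constraints have shadow price 0 (complementary slackness).
Dual feasibility on the basic columns requires 5·y_production + 4·y_design = 14, 3·y_production + 1·y_design = 7.
→ y_production = 2 and y_design = 1.
Δz = y_production·Δb = 2 × (-4) = -8, so new z* = 595 − 8 = 587.

587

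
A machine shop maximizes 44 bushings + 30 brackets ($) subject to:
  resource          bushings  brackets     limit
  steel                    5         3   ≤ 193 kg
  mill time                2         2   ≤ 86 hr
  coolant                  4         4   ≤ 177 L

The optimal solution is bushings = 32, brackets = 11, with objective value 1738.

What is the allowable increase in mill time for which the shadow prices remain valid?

2.5

Binding constraints: steel, mill time. The basis is B = [[5,3],[2,2]] with det 4.
Per unit increase in mill time, x* moves by d = (-0.75, 1.25).
The basis stays optimal until coolant becomes binding; allowable increase = 2.5 hr.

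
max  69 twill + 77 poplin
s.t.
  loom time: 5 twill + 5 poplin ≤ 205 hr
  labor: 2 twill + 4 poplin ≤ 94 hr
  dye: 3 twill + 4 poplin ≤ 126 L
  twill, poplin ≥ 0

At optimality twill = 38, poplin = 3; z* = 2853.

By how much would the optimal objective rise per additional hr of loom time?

Binding: loom time and dye. Non-binding: labor (6 unused).
Slack constraints have shadow price 0 (complementary slackness).
The binding rows give the dual system: 5·y_loom time + 3·y_dye = 69 and 5·y_loom time + 4·y_dye = 77.
→ y_loom time = 9 and y_dye = 8.
Shadow price of loom time = 9.

9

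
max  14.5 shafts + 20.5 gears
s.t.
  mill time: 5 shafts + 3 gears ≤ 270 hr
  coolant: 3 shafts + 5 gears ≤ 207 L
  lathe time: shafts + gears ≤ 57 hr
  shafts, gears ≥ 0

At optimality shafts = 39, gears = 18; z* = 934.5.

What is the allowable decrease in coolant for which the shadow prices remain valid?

Binding constraints: coolant, lathe time. The basis is B = [[3,5],[1,1]] with det -2.
Per unit decrease in coolant, x* moves by d = (0.5, -0.5).
The basis stays optimal until mill time becomes binding; allowable decrease = 21 L.

21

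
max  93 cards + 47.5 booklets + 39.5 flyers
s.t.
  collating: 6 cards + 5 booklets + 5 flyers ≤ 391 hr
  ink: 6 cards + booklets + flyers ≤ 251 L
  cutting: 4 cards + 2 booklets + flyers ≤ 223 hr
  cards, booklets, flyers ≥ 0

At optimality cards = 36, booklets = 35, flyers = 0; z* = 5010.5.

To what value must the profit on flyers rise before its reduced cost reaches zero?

47.5

Binding: collating and ink. Non-binding: cutting (9 unused).
Slack constraints have shadow price 0 (complementary slackness).
From A_Bᵀ y = c: 6·y_collating + 6·y_ink = 93; 5·y_collating + 1·y_ink = 47.5.
This yields shadow prices y_collating = 8, y_ink = 7.5.
flyers enters the basis when its profit ≥ yᵀa₃ = 8·5 + 7.5·1 = 47.5.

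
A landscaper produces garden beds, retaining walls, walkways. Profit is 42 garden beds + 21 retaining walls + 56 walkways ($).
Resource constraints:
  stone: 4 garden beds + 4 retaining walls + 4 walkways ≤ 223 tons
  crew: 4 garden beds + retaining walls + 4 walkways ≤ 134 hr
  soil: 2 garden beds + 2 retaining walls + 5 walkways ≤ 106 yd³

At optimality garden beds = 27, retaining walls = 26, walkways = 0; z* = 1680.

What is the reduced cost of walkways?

-7

Binding: crew and soil. Non-binding: stone (11 unused).
Slack constraints have shadow price 0 (complementary slackness).
From A_Bᵀ y = c: 4·y_crew + 2·y_soil = 42; 1·y_crew + 2·y_soil = 21.
Solving: y_crew = 7, y_soil = 7.
Reduced cost of walkways: c₃ − yᵀa₃ = 56 − (7·4 + 7·5) = 56 − 63 = -7.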